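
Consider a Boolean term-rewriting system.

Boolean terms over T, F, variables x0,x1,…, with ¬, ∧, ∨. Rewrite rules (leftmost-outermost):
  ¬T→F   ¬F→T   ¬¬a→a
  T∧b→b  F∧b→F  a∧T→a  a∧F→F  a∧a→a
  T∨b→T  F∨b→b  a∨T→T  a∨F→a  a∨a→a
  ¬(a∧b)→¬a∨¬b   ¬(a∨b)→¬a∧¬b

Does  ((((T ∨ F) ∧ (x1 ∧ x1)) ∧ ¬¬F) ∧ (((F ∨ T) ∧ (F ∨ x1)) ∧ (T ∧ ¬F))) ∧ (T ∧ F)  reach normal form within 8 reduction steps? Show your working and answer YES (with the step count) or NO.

Answer: YES — reaches normal form F in 7 ≤ 8 steps

Working:
  start: ((((T ∨ F) ∧ (x1 ∧ x1)) ∧ ¬¬F) ∧ (((F ∨ T) ∧ (F ∨ x1)) ∧ (T ∧ ¬F))) ∧ (T ∧ F)
  [1] (((T ∧ (x1 ∧ x1)) ∧ ¬¬F) ∧ (((F ∨ T) ∧ (F ∨ x1)) ∧ (T ∧ ¬F))) ∧ (T ∧ F)
  [2] (((x1 ∧ x1) ∧ ¬¬F) ∧ (((F ∨ T) ∧ (F ∨ x1)) ∧ (T ∧ ¬F))) ∧ (T ∧ F)
  [3] ((x1 ∧ ¬¬F) ∧ (((F ∨ T) ∧ (F ∨ x1)) ∧ (T ∧ ¬F))) ∧ (T ∧ F)
  [4] ((x1 ∧ F) ∧ (((F ∨ T) ∧ (F ∨ x1)) ∧ (T ∧ ¬F))) ∧ (T ∧ F)
  [5] (F ∧ (((F ∨ T) ∧ (F ∨ x1)) ∧ (T ∧ ¬F))) ∧ (T ∧ F)
  [6] F ∧ (T ∧ F)
  [7] F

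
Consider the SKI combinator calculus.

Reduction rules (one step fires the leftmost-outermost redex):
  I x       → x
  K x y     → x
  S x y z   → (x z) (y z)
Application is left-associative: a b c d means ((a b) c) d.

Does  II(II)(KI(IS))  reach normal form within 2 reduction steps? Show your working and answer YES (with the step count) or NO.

Answer: NO — after 2 steps the term is II(KI(IS)), not yet normal

Derivation:
  start: II(II)(KI(IS))
  [1] I(II)(KI(IS))
  [2] II(KI(IS))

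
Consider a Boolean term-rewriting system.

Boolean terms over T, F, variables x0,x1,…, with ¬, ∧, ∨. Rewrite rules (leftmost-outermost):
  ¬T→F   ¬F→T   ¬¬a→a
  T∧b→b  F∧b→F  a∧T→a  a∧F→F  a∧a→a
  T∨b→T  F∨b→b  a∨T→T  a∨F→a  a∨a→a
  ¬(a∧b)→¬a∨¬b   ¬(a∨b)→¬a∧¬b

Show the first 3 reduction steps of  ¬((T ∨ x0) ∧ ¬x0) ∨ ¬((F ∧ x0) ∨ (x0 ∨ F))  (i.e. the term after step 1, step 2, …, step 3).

Answer: after 3 steps: ((F ∧ ¬x0) ∨ ¬¬x0) ∨ ¬((F ∧ x0) ∨ (x0 ∨ F))

Working:
  start: ¬((T ∨ x0) ∧ ¬x0) ∨ ¬((F ∧ x0) ∨ (x0 ∨ F))
  [1] (¬(T ∨ x0) ∨ ¬¬x0) ∨ ¬((F ∧ x0) ∨ (x0 ∨ F))
  [2] ((¬T ∧ ¬x0) ∨ ¬¬x0) ∨ ¬((F ∧ x0) ∨ (x0 ∨ F))
  [3] ((F ∧ ¬x0) ∨ ¬¬x0) ∨ ¬((F ∧ x0) ∨ (x0 ∨ F))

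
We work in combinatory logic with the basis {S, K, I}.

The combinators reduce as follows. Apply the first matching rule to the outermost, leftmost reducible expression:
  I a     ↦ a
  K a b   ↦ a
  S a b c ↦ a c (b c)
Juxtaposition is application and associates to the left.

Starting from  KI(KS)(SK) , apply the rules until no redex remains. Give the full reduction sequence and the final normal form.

Answer: normal form = SK  (in 2 steps)

Working:
  start: KI(KS)(SK)
  step 1: I(SK)
  step 2: SK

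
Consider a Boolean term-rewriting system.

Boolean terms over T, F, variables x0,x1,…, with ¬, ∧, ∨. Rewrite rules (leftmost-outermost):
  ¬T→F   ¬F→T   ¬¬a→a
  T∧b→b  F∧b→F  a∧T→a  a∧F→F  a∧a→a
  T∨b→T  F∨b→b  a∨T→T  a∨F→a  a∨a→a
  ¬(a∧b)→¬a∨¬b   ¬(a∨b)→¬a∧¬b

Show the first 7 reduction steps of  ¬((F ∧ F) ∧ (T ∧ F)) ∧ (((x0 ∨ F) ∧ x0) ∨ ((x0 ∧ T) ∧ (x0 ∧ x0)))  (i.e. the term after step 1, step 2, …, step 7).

  start: ¬((F ∧ F) ∧ (T ∧ F)) ∧ (((x0 ∨ F) ∧ x0) ∨ ((x0 ∧ T) ∧ (x0 ∧ x0)))
  step 1: (¬(F ∧ F) ∨ ¬(T ∧ F)) ∧ (((x0 ∨ F) ∧ x0) ∨ ((x0 ∧ T) ∧ (x0 ∧ x0)))
  step 2: ((¬F ∨ ¬F) ∨ ¬(T ∧ F)) ∧ (((x0 ∨ F) ∧ x0) ∨ ((x0 ∧ T) ∧ (x0 ∧ x0)))
  step 3: (¬F ∨ ¬(T ∧ F)) ∧ (((x0 ∨ F) ∧ x0) ∨ ((x0 ∧ T) ∧ (x0 ∧ x0)))
  step 4: (T ∨ ¬(T ∧ F)) ∧ (((x0 ∨ F) ∧ x0) ∨ ((x0 ∧ T) ∧ (x0 ∧ x0)))
  step 5: T ∧ (((x0 ∨ F) ∧ x0) ∨ ((x0 ∧ T) ∧ (x0 ∧ x0)))
  step 6: ((x0 ∨ F) ∧ x0) ∨ ((x0 ∧ T) ∧ (x0 ∧ x0))
  step 7: (x0 ∧ x0) ∨ ((x0 ∧ T) ∧ (x0 ∧ x0))

Answer: after 7 steps: (x0 ∧ x0) ∨ ((x0 ∧ T) ∧ (x0 ∧ x0))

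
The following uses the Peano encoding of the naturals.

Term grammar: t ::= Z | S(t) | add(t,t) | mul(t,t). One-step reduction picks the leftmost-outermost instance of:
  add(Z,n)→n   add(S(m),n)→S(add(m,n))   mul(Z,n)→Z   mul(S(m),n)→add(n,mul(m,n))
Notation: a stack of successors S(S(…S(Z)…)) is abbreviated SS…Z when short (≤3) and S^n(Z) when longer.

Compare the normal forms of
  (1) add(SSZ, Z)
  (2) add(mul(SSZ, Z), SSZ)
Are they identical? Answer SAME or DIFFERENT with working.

Answer: SAME — A ⇓ SSZ, B ⇓ SSZ

Derivation:
Term A:
  start: add(SSZ, Z)
  step 1: S(add(SZ, Z))
  step 2: S(S(add(Z, Z)))
  step 3: SSZ

Term B:
  start: add(mul(SSZ, Z), SSZ)
  step 1: add(add(Z, mul(SZ, Z)), SSZ)
  step 2: add(mul(SZ, Z), SSZ)
  step 3: add(add(Z, mul(Z, Z)), SSZ)
  step 4: add(mul(Z, Z), SSZ)
  step 5: add(Z, SSZ)
  step 6: SSZ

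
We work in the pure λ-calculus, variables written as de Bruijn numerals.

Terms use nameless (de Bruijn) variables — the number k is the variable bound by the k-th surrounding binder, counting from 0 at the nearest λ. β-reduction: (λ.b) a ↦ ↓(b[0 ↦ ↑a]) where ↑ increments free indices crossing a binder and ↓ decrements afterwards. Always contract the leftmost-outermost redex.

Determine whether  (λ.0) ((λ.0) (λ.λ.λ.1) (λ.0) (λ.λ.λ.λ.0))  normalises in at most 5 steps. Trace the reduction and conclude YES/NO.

  start: (λ.0) ((λ.0) (λ.λ.λ.1) (λ.0) (λ.λ.λ.λ.0))
  →1  (λ.0) (λ.λ.λ.1) (λ.0) (λ.λ.λ.λ.0)
  →2  (λ.λ.λ.1) (λ.0) (λ.λ.λ.λ.0)
  →3  (λ.λ.1) (λ.λ.λ.λ.0)
  →4  λ.λ.λ.λ.λ.0

Answer: YES — reaches normal form λ.λ.λ.λ.λ.0 in 4 ≤ 5 steps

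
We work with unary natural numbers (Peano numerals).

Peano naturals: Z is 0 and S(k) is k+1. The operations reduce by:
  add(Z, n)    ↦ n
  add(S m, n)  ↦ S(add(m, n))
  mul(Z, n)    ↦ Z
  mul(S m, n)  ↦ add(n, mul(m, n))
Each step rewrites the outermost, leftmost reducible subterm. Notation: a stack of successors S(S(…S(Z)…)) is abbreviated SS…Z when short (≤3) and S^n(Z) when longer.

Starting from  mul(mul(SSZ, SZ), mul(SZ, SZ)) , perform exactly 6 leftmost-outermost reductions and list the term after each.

  start: mul(mul(SSZ, SZ), mul(SZ, SZ))
  [1] mul(add(SZ, mul(SZ, SZ)), mul(SZ, SZ))
  [2] mul(S(add(Z, mul(SZ, SZ))), mul(SZ, SZ))
  [3] add(mul(SZ, SZ), mul(add(Z, mul(SZ, SZ)), mul(SZ, SZ)))
  [4] add(add(SZ, mul(Z, SZ)), mul(add(Z, mul(SZ, SZ)), mul(SZ, SZ)))
  [5] add(S(add(Z, mul(Z, SZ))), mul(add(Z, mul(SZ, SZ)), mul(SZ, SZ)))
  [6] S(add(add(Z, mul(Z, SZ)), mul(add(Z, mul(SZ, SZ)), mul(SZ, SZ))))

Answer: after 6 steps: S(add(add(Z, mul(Z, SZ)), mul(add(Z, mul(SZ, SZ)), mul(SZ, SZ))))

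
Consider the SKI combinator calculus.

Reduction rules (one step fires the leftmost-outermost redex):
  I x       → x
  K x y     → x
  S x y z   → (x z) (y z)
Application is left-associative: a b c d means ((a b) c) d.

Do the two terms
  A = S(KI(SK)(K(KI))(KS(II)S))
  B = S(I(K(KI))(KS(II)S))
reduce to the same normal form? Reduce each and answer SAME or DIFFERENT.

Term A:
  start: S(KI(SK)(K(KI))(KS(II)S))
  →1  S(I(K(KI))(KS(II)S))
  →2  S(K(KI)(KS(II)S))
  →3  S(KI)

Term B:
  start: S(I(K(KI))(KS(II)S))
  →1  S(K(KI)(KS(II)S))
  →2  S(KI)

Answer: SAME — A ⇓ S(KI), B ⇓ S(KI)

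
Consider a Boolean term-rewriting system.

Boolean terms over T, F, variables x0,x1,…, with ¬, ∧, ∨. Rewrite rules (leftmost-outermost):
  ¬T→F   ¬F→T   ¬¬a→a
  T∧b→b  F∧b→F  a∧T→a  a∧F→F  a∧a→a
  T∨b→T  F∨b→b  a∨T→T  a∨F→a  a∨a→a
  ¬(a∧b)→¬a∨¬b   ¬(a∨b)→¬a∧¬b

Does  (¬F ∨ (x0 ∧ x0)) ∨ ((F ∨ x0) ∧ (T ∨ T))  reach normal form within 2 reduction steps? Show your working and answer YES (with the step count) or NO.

  start: (¬F ∨ (x0 ∧ x0)) ∨ ((F ∨ x0) ∧ (T ∨ T))
  [1] (T ∨ (x0 ∧ x0)) ∨ ((F ∨ x0) ∧ (T ∨ T))
  [2] T ∨ ((F ∨ x0) ∧ (T ∨ T))

Answer: NO — after 2 steps the term is T ∨ ((F ∨ x0) ∧ (T ∨ T)), not yet normal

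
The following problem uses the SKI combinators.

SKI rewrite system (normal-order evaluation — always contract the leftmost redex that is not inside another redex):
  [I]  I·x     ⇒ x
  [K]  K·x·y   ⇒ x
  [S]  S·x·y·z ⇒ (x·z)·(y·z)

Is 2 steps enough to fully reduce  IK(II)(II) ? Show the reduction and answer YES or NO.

Answer: NO — after 2 steps the term is II, not yet normal

Working:
  start: IK(II)(II)
  step 1: K(II)(II)
  step 2: II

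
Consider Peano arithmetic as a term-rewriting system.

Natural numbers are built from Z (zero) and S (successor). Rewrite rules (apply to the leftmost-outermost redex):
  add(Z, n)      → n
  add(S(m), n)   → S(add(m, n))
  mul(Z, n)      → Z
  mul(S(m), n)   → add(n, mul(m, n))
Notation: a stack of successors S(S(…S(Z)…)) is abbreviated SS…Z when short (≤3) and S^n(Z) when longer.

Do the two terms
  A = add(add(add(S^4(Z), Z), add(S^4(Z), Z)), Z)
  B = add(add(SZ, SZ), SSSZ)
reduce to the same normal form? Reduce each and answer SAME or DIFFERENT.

Answer: DIFFERENT — A ⇓ S^8(Z), B ⇓ S^5(Z)

Derivation:
Term A:
  start: add(add(add(S^4(Z), Z), add(S^4(Z), Z)), Z)
  →1  add(add(S(add(SSSZ, Z)), add(S^4(Z), Z)), Z)
  →2  add(S(add(add(SSSZ, Z), add(S^4(Z), Z))), Z)
  →3  S(add(add(add(SSSZ, Z), add(S^4(Z), Z)), Z))
  →4  S(add(add(S(add(SSZ, Z)), add(S^4(Z), Z)), Z))
  →5  S(add(S(add(add(SSZ, Z), add(S^4(Z), Z))), Z))
  →6  S(S(add(add(add(SSZ, Z), add(S^4(Z), Z)), Z)))
  →7  S(S(add(add(S(add(SZ, Z)), add(S^4(Z), Z)), Z)))
  →8  S(S(add(S(add(add(SZ, Z), add(S^4(Z), Z))), Z)))
  →9  S(S(S(add(add(add(SZ, Z), add(S^4(Z), Z)), Z))))
  →10  S(S(S(add(add(S(add(Z, Z)), add(S^4(Z), Z)), Z))))
  →11  S(S(S(add(S(add(add(Z, Z), add(S^4(Z), Z))), Z))))
  →12  S(S(S(S(add(add(add(Z, Z), add(S^4(Z), Z)), Z)))))
  →13  S(S(S(S(add(add(Z, add(S^4(Z), Z)), Z)))))
  →14  S(S(S(S(add(add(S^4(Z), Z), Z)))))
  →15  S(S(S(S(add(S(add(SSSZ, Z)), Z)))))
  →16  S(S(S(S(S(add(add(SSSZ, Z), Z))))))
  →17  S(S(S(S(S(add(S(add(SSZ, Z)), Z))))))
  →18  S(S(S(S(S(S(add(add(SSZ, Z), Z)))))))
  →19  S(S(S(S(S(S(add(S(add(SZ, Z)), Z)))))))
  →20  S(S(S(S(S(S(S(add(add(SZ, Z), Z))))))))
  →21  S(S(S(S(S(S(S(add(S(add(Z, Z)), Z))))))))
  →22  S(S(S(S(S(S(S(S(add(add(Z, Z), Z)))))))))
  →23  S(S(S(S(S(S(S(S(add(Z, Z)))))))))
  →24  S^8(Z)

Term B:
  start: add(add(SZ, SZ), SSSZ)
  →1  add(S(add(Z, SZ)), SSSZ)
  →2  S(add(add(Z, SZ), SSSZ))
  →3  S(add(SZ, SSSZ))
  →4  S(S(add(Z, SSSZ)))
  →5  S^5(Z)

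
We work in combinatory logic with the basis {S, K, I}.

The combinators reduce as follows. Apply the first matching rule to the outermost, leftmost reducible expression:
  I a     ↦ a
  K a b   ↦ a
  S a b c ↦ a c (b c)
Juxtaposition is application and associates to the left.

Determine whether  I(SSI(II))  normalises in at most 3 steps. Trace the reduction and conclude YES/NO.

  start: I(SSI(II))
  →1  SSI(II)
  →2  S(II)(I(II))
  →3  SI(I(II))

Answer: NO — after 3 steps the term is SI(I(II)), not yet normal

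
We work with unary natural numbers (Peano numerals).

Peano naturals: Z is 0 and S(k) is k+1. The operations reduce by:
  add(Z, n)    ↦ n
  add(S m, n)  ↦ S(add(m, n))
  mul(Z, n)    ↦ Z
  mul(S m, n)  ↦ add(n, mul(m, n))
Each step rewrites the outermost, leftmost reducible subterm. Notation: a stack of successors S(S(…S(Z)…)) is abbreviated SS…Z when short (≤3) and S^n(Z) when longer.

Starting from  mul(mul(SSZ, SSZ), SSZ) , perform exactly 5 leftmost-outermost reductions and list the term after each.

Answer: after 5 steps: S(S(add(Z, mul(add(SZ, mul(SZ, SSZ)), SSZ))))

Derivation:
  start: mul(mul(SSZ, SSZ), SSZ)
  step 1: mul(add(SSZ, mul(SZ, SSZ)), SSZ)
  step 2: mul(S(add(SZ, mul(SZ, SSZ))), SSZ)
  step 3: add(SSZ, mul(add(SZ, mul(SZ, SSZ)), SSZ))
  step 4: S(add(SZ, mul(add(SZ, mul(SZ, SSZ)), SSZ)))
  step 5: S(S(add(Z, mul(add(SZ, mul(SZ, SSZ)), SSZ))))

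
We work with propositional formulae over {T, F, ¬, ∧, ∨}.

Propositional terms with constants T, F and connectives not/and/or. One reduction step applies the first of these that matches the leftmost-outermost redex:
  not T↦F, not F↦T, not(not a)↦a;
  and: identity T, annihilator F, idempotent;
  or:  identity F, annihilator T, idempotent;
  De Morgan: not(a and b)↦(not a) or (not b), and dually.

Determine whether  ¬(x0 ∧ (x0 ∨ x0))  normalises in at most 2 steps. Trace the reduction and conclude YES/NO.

  start: ¬(x0 ∧ (x0 ∨ x0))
  [1] ¬x0 ∨ ¬(x0 ∨ x0)
  [2] ¬x0 ∨ (¬x0 ∧ ¬x0)

Answer: NO — after 2 steps the term is ¬x0 ∨ (¬x0 ∧ ¬x0), not yet normal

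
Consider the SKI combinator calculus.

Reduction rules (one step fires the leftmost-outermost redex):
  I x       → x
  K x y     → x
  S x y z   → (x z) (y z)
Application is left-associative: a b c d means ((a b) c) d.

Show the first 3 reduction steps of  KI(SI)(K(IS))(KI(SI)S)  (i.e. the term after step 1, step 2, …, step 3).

  start: KI(SI)(K(IS))(KI(SI)S)
  →1  I(K(IS))(KI(SI)S)
  →2  K(IS)(KI(SI)S)
  →3  IS

Answer: after 3 steps: IS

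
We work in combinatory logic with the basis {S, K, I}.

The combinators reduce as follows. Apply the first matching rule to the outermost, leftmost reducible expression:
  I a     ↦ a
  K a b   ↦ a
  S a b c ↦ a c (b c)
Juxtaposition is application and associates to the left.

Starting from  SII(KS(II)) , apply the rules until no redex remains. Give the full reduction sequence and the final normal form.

  start: SII(KS(II))
  step 1: I(KS(II))(I(KS(II)))
  step 2: KS(II)(I(KS(II)))
  step 3: S(I(KS(II)))
  step 4: S(KS(II))
  step 5: SS

Answer: normal form = SS  (in 5 steps)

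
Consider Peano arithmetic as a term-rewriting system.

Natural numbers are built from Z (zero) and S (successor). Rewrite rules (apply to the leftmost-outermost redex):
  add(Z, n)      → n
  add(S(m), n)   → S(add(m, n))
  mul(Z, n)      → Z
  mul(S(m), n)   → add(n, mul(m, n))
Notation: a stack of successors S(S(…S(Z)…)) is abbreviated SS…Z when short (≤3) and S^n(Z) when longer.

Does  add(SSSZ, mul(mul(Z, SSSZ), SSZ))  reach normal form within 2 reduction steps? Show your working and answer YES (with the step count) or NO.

  start: add(SSSZ, mul(mul(Z, SSSZ), SSZ))
  step 1: S(add(SSZ, mul(mul(Z, SSSZ), SSZ)))
  step 2: S(S(add(SZ, mul(mul(Z, SSSZ), SSZ))))

Answer: NO — after 2 steps the term is S(S(add(SZ, mul(mul(Z, SSSZ), SSZ)))), not yet normal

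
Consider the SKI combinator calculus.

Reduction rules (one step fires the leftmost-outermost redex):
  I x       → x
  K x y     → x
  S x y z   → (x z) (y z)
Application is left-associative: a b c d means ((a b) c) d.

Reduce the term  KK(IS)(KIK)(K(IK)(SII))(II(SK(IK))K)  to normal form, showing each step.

Answer: normal form = K  (in 8 steps)

Derivation:
  start: KK(IS)(KIK)(K(IK)(SII))(II(SK(IK))K)
  [1] K(KIK)(K(IK)(SII))(II(SK(IK))K)
  [2] KIK(II(SK(IK))K)
  [3] I(II(SK(IK))K)
  [4] II(SK(IK))K
  [5] I(SK(IK))K
  [6] SK(IK)K
  [7] KK(IKK)
  [8] K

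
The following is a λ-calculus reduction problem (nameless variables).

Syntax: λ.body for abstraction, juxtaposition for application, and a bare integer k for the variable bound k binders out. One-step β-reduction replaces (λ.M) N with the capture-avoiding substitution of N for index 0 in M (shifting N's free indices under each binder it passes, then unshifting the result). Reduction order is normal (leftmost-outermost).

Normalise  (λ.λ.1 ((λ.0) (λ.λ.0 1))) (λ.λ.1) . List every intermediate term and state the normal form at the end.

  start: (λ.λ.1 ((λ.0) (λ.λ.0 1))) (λ.λ.1)
  step 1: λ.(λ.λ.1) ((λ.0) (λ.λ.0 1))
  step 2: λ.λ.(λ.0) (λ.λ.0 1)
  step 3: λ.λ.λ.λ.0 1

Answer: normal form = λ.λ.λ.λ.0 1  (in 3 steps)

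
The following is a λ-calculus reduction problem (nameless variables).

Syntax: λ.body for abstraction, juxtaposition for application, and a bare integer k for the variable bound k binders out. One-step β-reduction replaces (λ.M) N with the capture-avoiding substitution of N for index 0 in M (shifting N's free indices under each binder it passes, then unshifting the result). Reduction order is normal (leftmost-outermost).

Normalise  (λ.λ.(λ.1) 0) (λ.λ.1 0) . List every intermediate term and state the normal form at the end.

Answer: normal form = λ.0  (in 2 steps)

Reduction:
  start: (λ.λ.(λ.1) 0) (λ.λ.1 0)
  [1] λ.(λ.1) 0
  [2] λ.0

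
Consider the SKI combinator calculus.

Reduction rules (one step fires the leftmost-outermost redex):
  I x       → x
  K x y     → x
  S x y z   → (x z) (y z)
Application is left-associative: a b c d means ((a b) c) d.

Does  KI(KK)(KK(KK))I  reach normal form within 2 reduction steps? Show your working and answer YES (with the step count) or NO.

  start: KI(KK)(KK(KK))I
  [1] I(KK(KK))I
  [2] KK(KK)I

Answer: NO — after 2 steps the term is KK(KK)I, not yet normal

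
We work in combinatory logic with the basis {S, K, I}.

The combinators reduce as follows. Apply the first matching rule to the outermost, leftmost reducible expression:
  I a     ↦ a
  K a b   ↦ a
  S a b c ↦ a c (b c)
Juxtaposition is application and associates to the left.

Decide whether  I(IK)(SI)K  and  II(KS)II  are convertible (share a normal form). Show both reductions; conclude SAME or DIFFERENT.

Answer: SAME — A ⇓ SI, B ⇓ SI

Working:
Term A:
  start: I(IK)(SI)K
  step 1: IK(SI)K
  step 2: K(SI)K
  step 3: SI

Term B:
  start: II(KS)II
  step 1: I(KS)II
  step 2: KSII
  step 3: SI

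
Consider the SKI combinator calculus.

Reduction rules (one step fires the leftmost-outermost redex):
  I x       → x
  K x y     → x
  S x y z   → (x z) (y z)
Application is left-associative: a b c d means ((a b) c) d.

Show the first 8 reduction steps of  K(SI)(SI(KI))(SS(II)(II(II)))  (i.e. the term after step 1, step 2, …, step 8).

Answer: after 8 steps: SI(SI(I(II)))

Working:
  start: K(SI)(SI(KI))(SS(II)(II(II)))
  step 1: SI(SS(II)(II(II)))
  step 2: SI(S(II(II))(II(II(II))))
  step 3: SI(S(I(II))(II(II(II))))
  step 4: SI(S(II)(II(II(II))))
  step 5: SI(SI(II(II(II))))
  step 6: SI(SI(I(II(II))))
  step 7: SI(SI(II(II)))
  step 8: SI(SI(I(II)))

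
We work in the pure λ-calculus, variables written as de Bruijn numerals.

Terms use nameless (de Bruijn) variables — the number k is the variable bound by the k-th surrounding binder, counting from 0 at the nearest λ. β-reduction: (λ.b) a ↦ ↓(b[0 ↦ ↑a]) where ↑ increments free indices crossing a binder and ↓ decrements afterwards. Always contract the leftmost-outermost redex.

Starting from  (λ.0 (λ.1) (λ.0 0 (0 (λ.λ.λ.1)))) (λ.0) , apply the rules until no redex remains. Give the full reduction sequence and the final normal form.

Answer: normal form = λ.0  (in 3 steps)

Derivation:
  start: (λ.0 (λ.1) (λ.0 0 (0 (λ.λ.λ.1)))) (λ.0)
  →1  (λ.0) (λ.λ.0) (λ.0 0 (0 (λ.λ.λ.1)))
  →2  (λ.λ.0) (λ.0 0 (0 (λ.λ.λ.1)))
  →3  λ.0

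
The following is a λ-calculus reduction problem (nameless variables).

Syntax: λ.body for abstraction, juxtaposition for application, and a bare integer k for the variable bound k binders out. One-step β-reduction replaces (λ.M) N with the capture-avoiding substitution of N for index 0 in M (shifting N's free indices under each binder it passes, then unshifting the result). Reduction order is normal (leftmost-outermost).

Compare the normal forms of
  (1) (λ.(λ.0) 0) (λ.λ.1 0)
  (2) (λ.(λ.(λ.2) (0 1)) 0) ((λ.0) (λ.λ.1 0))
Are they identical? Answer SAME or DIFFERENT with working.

Term A:
  start: (λ.(λ.0) 0) (λ.λ.1 0)
  →1  (λ.0) (λ.λ.1 0)
  →2  λ.λ.1 0

Term B:
  start: (λ.(λ.(λ.2) (0 1)) 0) ((λ.0) (λ.λ.1 0))
  →1  (λ.(λ.(λ.0) (λ.λ.1 0)) (0 ((λ.0) (λ.λ.1 0)))) ((λ.0) (λ.λ.1 0))
  →2  (λ.(λ.0) (λ.λ.1 0)) ((λ.0) (λ.λ.1 0) ((λ.0) (λ.λ.1 0)))
  →3  (λ.0) (λ.λ.1 0)
  →4  λ.λ.1 0

Answer: SAME — A ⇓ λ.λ.1 0, B ⇓ λ.λ.1 0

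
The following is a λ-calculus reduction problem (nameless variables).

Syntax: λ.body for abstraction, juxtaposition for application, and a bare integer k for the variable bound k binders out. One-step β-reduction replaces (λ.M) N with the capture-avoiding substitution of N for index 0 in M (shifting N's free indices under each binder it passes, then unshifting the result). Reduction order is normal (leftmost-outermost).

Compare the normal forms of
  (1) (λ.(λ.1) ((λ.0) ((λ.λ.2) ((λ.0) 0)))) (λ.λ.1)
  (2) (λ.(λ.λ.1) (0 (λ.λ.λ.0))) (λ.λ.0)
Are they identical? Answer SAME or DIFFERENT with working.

Answer: DIFFERENT — A ⇓ λ.λ.1, B ⇓ λ.λ.0

Derivation:
Term A:
  start: (λ.(λ.1) ((λ.0) ((λ.λ.2) ((λ.0) 0)))) (λ.λ.1)
  step 1: (λ.λ.λ.1) ((λ.0) ((λ.λ.λ.λ.1) ((λ.0) (λ.λ.1))))
  step 2: λ.λ.1

Term B:
  start: (λ.(λ.λ.1) (0 (λ.λ.λ.0))) (λ.λ.0)
  step 1: (λ.λ.1) ((λ.λ.0) (λ.λ.λ.0))
  step 2: λ.(λ.λ.0) (λ.λ.λ.0)
  step 3: λ.λ.0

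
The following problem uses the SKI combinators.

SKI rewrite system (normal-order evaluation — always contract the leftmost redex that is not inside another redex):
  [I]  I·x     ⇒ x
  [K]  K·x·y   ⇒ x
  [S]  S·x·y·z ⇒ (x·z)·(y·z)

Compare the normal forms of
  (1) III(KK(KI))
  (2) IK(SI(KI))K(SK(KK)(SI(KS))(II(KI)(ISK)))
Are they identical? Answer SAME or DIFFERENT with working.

Answer: DIFFERENT — A ⇓ K, B ⇓ SI

Working:
Term A:
  start: III(KK(KI))
  step 1: II(KK(KI))
  step 2: I(KK(KI))
  step 3: KK(KI)
  step 4: K

Term B:
  start: IK(SI(KI))K(SK(KK)(SI(KS))(II(KI)(ISK)))
  step 1: K(SI(KI))K(SK(KK)(SI(KS))(II(KI)(ISK)))
  step 2: SI(KI)(SK(KK)(SI(KS))(II(KI)(ISK)))
  step 3: I(SK(KK)(SI(KS))(II(KI)(ISK)))(KI(SK(KK)(SI(KS))(II(KI)(ISK))))
  step 4: SK(KK)(SI(KS))(II(KI)(ISK))(KI(SK(KK)(SI(KS))(II(KI)(ISK))))
  step 5: K(SI(KS))(KK(SI(KS)))(II(KI)(ISK))(KI(SK(KK)(SI(KS))(II(KI)(ISK))))
  step 6: SI(KS)(II(KI)(ISK))(KI(SK(KK)(SI(KS))(II(KI)(ISK))))
  step 7: I(II(KI)(ISK))(KS(II(KI)(ISK)))(KI(SK(KK)(SI(KS))(II(KI)(ISK))))
  step 8: II(KI)(ISK)(KS(II(KI)(ISK)))(KI(SK(KK)(SI(KS))(II(KI)(ISK))))
  step 9: I(KI)(ISK)(KS(II(KI)(ISK)))(KI(SK(KK)(SI(KS))(II(KI)(ISK))))
  step 10: KI(ISK)(KS(II(KI)(ISK)))(KI(SK(KK)(SI(KS))(II(KI)(ISK))))
  step 11: I(KS(II(KI)(ISK)))(KI(SK(KK)(SI(KS))(II(KI)(ISK))))
  step 12: KS(II(KI)(ISK))(KI(SK(KK)(SI(KS))(II(KI)(ISK))))
  step 13: S(KI(SK(KK)(SI(KS))(II(KI)(ISK))))
  step 14: SI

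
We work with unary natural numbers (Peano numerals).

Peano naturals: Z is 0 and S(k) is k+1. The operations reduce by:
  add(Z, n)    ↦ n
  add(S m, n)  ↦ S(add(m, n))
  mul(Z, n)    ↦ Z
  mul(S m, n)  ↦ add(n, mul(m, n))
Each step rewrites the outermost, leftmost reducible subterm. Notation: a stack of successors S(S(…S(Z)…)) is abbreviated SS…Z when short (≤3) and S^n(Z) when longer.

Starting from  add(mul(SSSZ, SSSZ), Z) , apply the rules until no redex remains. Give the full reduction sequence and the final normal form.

  start: add(mul(SSSZ, SSSZ), Z)
  [1] add(add(SSSZ, mul(SSZ, SSSZ)), Z)
  [2] add(S(add(SSZ, mul(SSZ, SSSZ))), Z)
  [3] S(add(add(SSZ, mul(SSZ, SSSZ)), Z))
  [4] S(add(S(add(SZ, mul(SSZ, SSSZ))), Z))
  [5] S(S(add(add(SZ, mul(SSZ, SSSZ)), Z)))
  [6] S(S(add(S(add(Z, mul(SSZ, SSSZ))), Z)))
  [7] S(S(S(add(add(Z, mul(SSZ, SSSZ)), Z))))
  [8] S(S(S(add(mul(SSZ, SSSZ), Z))))
  [9] S(S(S(add(add(SSSZ, mul(SZ, SSSZ)), Z))))
  [10] S(S(S(add(S(add(SSZ, mul(SZ, SSSZ))), Z))))
  [11] S(S(S(S(add(add(SSZ, mul(SZ, SSSZ)), Z)))))
  [12] S(S(S(S(add(S(add(SZ, mul(SZ, SSSZ))), Z)))))
  [13] S(S(S(S(S(add(add(SZ, mul(SZ, SSSZ)), Z))))))
  [14] S(S(S(S(S(add(S(add(Z, mul(SZ, SSSZ))), Z))))))
  [15] S(S(S(S(S(S(add(add(Z, mul(SZ, SSSZ)), Z)))))))
  [16] S(S(S(S(S(S(add(mul(SZ, SSSZ), Z)))))))
  [17] S(S(S(S(S(S(add(add(SSSZ, mul(Z, SSSZ)), Z)))))))
  [18] S(S(S(S(S(S(add(S(add(SSZ, mul(Z, SSSZ))), Z)))))))
  [19] S(S(S(S(S(S(S(add(add(SSZ, mul(Z, SSSZ)), Z))))))))
  [20] S(S(S(S(S(S(S(add(S(add(SZ, mul(Z, SSSZ))), Z))))))))
  [21] S(S(S(S(S(S(S(S(add(add(SZ, mul(Z, SSSZ)), Z)))))))))
  [22] S(S(S(S(S(S(S(S(add(S(add(Z, mul(Z, SSSZ))), Z)))))))))
  [23] S(S(S(S(S(S(S(S(S(add(add(Z, mul(Z, SSSZ)), Z))))))))))
  [24] S(S(S(S(S(S(S(S(S(add(mul(Z, SSSZ), Z))))))))))
  [25] S(S(S(S(S(S(S(S(S(add(Z, Z))))))))))
  [26] S^9(Z)

Answer: normal form = S^9(Z)  (in 26 steps)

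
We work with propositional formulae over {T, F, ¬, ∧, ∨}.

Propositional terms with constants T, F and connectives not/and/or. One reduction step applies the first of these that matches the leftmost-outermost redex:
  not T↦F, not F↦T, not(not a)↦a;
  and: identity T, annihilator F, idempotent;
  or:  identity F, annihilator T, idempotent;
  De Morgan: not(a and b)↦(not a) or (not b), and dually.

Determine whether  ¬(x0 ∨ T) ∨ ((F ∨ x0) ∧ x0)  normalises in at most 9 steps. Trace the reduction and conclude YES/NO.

Answer: YES — reaches normal form x0 in 6 ≤ 9 steps

Working:
  start: ¬(x0 ∨ T) ∨ ((F ∨ x0) ∧ x0)
  [1] (¬x0 ∧ ¬T) ∨ ((F ∨ x0) ∧ x0)
  [2] (¬x0 ∧ F) ∨ ((F ∨ x0) ∧ x0)
  [3] F ∨ ((F ∨ x0) ∧ x0)
  [4] (F ∨ x0) ∧ x0
  [5] x0 ∧ x0
  [6] x0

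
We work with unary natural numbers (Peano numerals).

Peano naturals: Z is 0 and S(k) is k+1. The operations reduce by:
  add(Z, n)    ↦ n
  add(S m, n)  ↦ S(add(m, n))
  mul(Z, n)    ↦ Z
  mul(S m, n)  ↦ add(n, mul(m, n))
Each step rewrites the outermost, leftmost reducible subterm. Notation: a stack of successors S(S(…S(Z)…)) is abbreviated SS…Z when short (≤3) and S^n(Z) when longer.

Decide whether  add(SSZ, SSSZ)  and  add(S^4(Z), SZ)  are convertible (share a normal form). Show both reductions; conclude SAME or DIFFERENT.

Term A:
  start: add(SSZ, SSSZ)
  →1  S(add(SZ, SSSZ))
  →2  S(S(add(Z, SSSZ)))
  →3  S^5(Z)

Term B:
  start: add(S^4(Z), SZ)
  →1  S(add(SSSZ, SZ))
  →2  S(S(add(SSZ, SZ)))
  →3  S(S(S(add(SZ, SZ))))
  →4  S(S(S(S(add(Z, SZ)))))
  →5  S^5(Z)

Answer: SAME — A ⇓ S^5(Z), B ⇓ S^5(Z)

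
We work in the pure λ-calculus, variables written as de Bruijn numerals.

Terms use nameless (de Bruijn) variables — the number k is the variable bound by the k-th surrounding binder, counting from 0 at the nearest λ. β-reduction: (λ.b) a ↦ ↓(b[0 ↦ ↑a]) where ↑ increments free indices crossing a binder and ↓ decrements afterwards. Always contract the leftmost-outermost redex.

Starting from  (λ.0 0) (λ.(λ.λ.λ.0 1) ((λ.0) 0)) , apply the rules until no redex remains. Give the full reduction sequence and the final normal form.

Answer: normal form = λ.λ.0 1  (in 3 steps)

Working:
  start: (λ.0 0) (λ.(λ.λ.λ.0 1) ((λ.0) 0))
  [1] (λ.(λ.λ.λ.0 1) ((λ.0) 0)) (λ.(λ.λ.λ.0 1) ((λ.0) 0))
  [2] (λ.λ.λ.0 1) ((λ.0) (λ.(λ.λ.λ.0 1) ((λ.0) 0)))
  [3] λ.λ.0 1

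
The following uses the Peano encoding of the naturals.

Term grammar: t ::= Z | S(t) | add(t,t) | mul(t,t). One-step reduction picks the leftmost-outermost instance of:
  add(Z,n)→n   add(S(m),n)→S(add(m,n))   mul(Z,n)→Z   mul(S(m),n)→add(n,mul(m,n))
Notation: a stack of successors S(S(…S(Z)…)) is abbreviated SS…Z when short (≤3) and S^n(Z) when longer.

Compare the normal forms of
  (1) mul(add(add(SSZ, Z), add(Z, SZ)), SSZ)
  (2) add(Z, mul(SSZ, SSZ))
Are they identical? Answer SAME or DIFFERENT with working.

Term A:
  start: mul(add(add(SSZ, Z), add(Z, SZ)), SSZ)
  →1  mul(add(S(add(SZ, Z)), add(Z, SZ)), SSZ)
  →2  mul(S(add(add(SZ, Z), add(Z, SZ))), SSZ)
  →3  add(SSZ, mul(add(add(SZ, Z), add(Z, SZ)), SSZ))
  →4  S(add(SZ, mul(add(add(SZ, Z), add(Z, SZ)), SSZ)))
  →5  S(S(add(Z, mul(add(add(SZ, Z), add(Z, SZ)), SSZ))))
  →6  S(S(mul(add(add(SZ, Z), add(Z, SZ)), SSZ)))
  →7  S(S(mul(add(S(add(Z, Z)), add(Z, SZ)), SSZ)))
  →8  S(S(mul(S(add(add(Z, Z), add(Z, SZ))), SSZ)))
  →9  S(S(add(SSZ, mul(add(add(Z, Z), add(Z, SZ)), SSZ))))
  →10  S(S(S(add(SZ, mul(add(add(Z, Z), add(Z, SZ)), SSZ)))))
  →11  S(S(S(S(add(Z, mul(add(add(Z, Z), add(Z, SZ)), SSZ))))))
  →12  S(S(S(S(mul(add(add(Z, Z), add(Z, SZ)), SSZ)))))
  →13  S(S(S(S(mul(add(Z, add(Z, SZ)), SSZ)))))
  →14  S(S(S(S(mul(add(Z, SZ), SSZ)))))
  →15  S(S(S(S(mul(SZ, SSZ)))))
  →16  S(S(S(S(add(SSZ, mul(Z, SSZ))))))
  →17  S(S(S(S(S(add(SZ, mul(Z, SSZ)))))))
  →18  S(S(S(S(S(S(add(Z, mul(Z, SSZ))))))))
  →19  S(S(S(S(S(S(mul(Z, SSZ)))))))
  →20  S^6(Z)

Term B:
  start: add(Z, mul(SSZ, SSZ))
  →1  mul(SSZ, SSZ)
  →2  add(SSZ, mul(SZ, SSZ))
  →3  S(add(SZ, mul(SZ, SSZ)))
  →4  S(S(add(Z, mul(SZ, SSZ))))
  →5  S(S(mul(SZ, SSZ)))
  →6  S(S(add(SSZ, mul(Z, SSZ))))
  →7  S(S(S(add(SZ, mul(Z, SSZ)))))
  →8  S(S(S(S(add(Z, mul(Z, SSZ))))))
  →9  S(S(S(S(mul(Z, SSZ)))))
  →10  S^4(Z)

Answer: DIFFERENT — A ⇓ S^6(Z), B ⇓ S^4(Z)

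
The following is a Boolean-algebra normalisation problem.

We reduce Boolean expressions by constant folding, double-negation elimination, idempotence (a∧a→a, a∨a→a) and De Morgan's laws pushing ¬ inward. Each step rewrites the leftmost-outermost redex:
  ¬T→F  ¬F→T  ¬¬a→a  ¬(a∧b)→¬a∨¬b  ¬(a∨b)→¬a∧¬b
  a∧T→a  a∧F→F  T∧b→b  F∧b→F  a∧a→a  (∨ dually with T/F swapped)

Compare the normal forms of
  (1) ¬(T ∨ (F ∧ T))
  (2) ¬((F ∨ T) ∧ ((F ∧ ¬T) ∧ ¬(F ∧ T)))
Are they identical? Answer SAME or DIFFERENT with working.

Answer: DIFFERENT — A ⇓ F, B ⇓ T

Derivation:
Term A:
  start: ¬(T ∨ (F ∧ T))
  →1  ¬T ∧ ¬(F ∧ T)
  →2  F ∧ ¬(F ∧ T)
  →3  F

Term B:
  start: ¬((F ∨ T) ∧ ((F ∧ ¬T) ∧ ¬(F ∧ T)))
  →1  ¬(F ∨ T) ∨ ¬((F ∧ ¬T) ∧ ¬(F ∧ T))
  →2  (¬F ∧ ¬T) ∨ ¬((F ∧ ¬T) ∧ ¬(F ∧ T))
  →3  (T ∧ ¬T) ∨ ¬((F ∧ ¬T) ∧ ¬(F ∧ T))
  →4  ¬T ∨ ¬((F ∧ ¬T) ∧ ¬(F ∧ T))
  →5  F ∨ ¬((F ∧ ¬T) ∧ ¬(F ∧ T))
  →6  ¬((F ∧ ¬T) ∧ ¬(F ∧ T))
  →7  ¬(F ∧ ¬T) ∨ ¬¬(F ∧ T)
  →8  (¬F ∨ ¬¬T) ∨ ¬¬(F ∧ T)
  →9  (T ∨ ¬¬T) ∨ ¬¬(F ∧ T)
  →10  T ∨ ¬¬(F ∧ T)
  →11  T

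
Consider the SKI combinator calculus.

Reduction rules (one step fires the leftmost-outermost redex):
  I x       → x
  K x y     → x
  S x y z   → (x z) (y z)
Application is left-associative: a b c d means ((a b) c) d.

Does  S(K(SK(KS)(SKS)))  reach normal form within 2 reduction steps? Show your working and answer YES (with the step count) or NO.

  start: S(K(SK(KS)(SKS)))
  →1  S(K(K(SKS)(KS(SKS))))
  →2  S(K(SKS))

Answer: YES — reaches normal form S(K(SKS)) in 2 ≤ 2 steps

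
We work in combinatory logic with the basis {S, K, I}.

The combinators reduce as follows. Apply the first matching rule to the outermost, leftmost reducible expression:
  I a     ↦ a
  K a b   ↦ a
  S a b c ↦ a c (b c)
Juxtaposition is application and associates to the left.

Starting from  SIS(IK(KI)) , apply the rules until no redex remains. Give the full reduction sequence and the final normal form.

Answer: normal form = KI  (in 4 steps)

Working:
  start: SIS(IK(KI))
  [1] I(IK(KI))(S(IK(KI)))
  [2] IK(KI)(S(IK(KI)))
  [3] K(KI)(S(IK(KI)))
  [4] KI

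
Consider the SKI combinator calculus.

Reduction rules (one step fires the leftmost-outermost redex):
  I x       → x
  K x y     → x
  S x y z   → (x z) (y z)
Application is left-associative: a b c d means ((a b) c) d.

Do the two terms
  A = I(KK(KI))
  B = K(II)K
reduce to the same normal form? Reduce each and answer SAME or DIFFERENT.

Answer: DIFFERENT — A ⇓ K, B ⇓ I

Derivation:
Term A:
  start: I(KK(KI))
  →1  KK(KI)
  →2  K

Term B:
  start: K(II)K
  →1  II
  →2  I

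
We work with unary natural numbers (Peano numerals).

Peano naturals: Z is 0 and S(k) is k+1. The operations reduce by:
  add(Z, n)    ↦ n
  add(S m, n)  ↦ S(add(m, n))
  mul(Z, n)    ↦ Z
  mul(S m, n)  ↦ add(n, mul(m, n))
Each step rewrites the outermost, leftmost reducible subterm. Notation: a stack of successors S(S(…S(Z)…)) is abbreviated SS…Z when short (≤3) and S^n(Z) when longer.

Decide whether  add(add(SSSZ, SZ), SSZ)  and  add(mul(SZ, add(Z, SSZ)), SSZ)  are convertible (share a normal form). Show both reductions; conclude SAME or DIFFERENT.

Term A:
  start: add(add(SSSZ, SZ), SSZ)
  [1] add(S(add(SSZ, SZ)), SSZ)
  [2] S(add(add(SSZ, SZ), SSZ))
  [3] S(add(S(add(SZ, SZ)), SSZ))
  [4] S(S(add(add(SZ, SZ), SSZ)))
  [5] S(S(add(S(add(Z, SZ)), SSZ)))
  [6] S(S(S(add(add(Z, SZ), SSZ))))
  [7] S(S(S(add(SZ, SSZ))))
  [8] S(S(S(S(add(Z, SSZ)))))
  [9] S^6(Z)

Term B:
  start: add(mul(SZ, add(Z, SSZ)), SSZ)
  [1] add(add(add(Z, SSZ), mul(Z, add(Z, SSZ))), SSZ)
  [2] add(add(SSZ, mul(Z, add(Z, SSZ))), SSZ)
  [3] add(S(add(SZ, mul(Z, add(Z, SSZ)))), SSZ)
  [4] S(add(add(SZ, mul(Z, add(Z, SSZ))), SSZ))
  [5] S(add(S(add(Z, mul(Z, add(Z, SSZ)))), SSZ))
  [6] S(S(add(add(Z, mul(Z, add(Z, SSZ))), SSZ)))
  [7] S(S(add(mul(Z, add(Z, SSZ)), SSZ)))
  [8] S(S(add(Z, SSZ)))
  [9] S^4(Z)

Answer: DIFFERENT — A ⇓ S^6(Z), B ⇓ S^4(Z)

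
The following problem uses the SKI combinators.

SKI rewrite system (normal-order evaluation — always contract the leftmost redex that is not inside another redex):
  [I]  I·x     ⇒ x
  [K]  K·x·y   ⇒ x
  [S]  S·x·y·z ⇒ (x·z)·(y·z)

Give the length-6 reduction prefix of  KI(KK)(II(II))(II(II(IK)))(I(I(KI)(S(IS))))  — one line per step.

Answer: after 6 steps: II(II(IK))(I(I(KI)(S(IS))))

Working:
  start: KI(KK)(II(II))(II(II(IK)))(I(I(KI)(S(IS))))
  step 1: I(II(II))(II(II(IK)))(I(I(KI)(S(IS))))
  step 2: II(II)(II(II(IK)))(I(I(KI)(S(IS))))
  step 3: I(II)(II(II(IK)))(I(I(KI)(S(IS))))
  step 4: II(II(II(IK)))(I(I(KI)(S(IS))))
  step 5: I(II(II(IK)))(I(I(KI)(S(IS))))
  step 6: II(II(IK))(I(I(KI)(S(IS))))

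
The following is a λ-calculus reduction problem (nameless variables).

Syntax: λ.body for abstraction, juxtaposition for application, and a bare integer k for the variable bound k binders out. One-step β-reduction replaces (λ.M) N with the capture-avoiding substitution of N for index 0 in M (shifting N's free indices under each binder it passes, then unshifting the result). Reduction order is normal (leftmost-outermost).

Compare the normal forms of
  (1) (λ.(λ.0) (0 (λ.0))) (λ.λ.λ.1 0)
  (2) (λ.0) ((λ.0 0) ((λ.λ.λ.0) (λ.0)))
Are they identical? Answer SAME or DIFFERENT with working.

Term A:
  start: (λ.(λ.0) (0 (λ.0))) (λ.λ.λ.1 0)
  step 1: (λ.0) ((λ.λ.λ.1 0) (λ.0))
  step 2: (λ.λ.λ.1 0) (λ.0)
  step 3: λ.λ.1 0

Term B:
  start: (λ.0) ((λ.0 0) ((λ.λ.λ.0) (λ.0)))
  step 1: (λ.0 0) ((λ.λ.λ.0) (λ.0))
  step 2: (λ.λ.λ.0) (λ.0) ((λ.λ.λ.0) (λ.0))
  step 3: (λ.λ.0) ((λ.λ.λ.0) (λ.0))
  step 4: λ.0

Answer: DIFFERENT — A ⇓ λ.λ.1 0, B ⇓ λ.0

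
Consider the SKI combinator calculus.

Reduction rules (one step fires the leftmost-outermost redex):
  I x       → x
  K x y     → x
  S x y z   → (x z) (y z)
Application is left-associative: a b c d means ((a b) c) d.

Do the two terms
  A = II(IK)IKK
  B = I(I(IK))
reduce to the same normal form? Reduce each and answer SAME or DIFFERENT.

Term A:
  start: II(IK)IKK
  [1] I(IK)IKK
  [2] IKIKK
  [3] KIKK
  [4] IK
  [5] K

Term B:
  start: I(I(IK))
  [1] I(IK)
  [2] IK
  [3] K

Answer: SAME — A ⇓ K, B ⇓ K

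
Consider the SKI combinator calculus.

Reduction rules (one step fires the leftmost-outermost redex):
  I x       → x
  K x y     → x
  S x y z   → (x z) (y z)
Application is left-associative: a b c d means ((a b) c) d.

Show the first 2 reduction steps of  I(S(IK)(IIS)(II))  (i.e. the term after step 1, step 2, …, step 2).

  start: I(S(IK)(IIS)(II))
  [1] S(IK)(IIS)(II)
  [2] IK(II)(IIS(II))

Answer: after 2 steps: IK(II)(IIS(II))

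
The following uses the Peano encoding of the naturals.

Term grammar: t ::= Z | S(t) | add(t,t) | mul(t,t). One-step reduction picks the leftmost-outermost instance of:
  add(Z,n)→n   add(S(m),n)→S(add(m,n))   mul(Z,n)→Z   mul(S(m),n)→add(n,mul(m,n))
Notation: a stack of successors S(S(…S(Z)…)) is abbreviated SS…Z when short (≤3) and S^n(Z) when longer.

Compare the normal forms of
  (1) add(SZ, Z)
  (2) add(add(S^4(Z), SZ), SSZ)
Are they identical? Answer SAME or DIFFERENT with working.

Term A:
  start: add(SZ, Z)
  [1] S(add(Z, Z))
  [2] SZ

Term B:
  start: add(add(S^4(Z), SZ), SSZ)
  [1] add(S(add(SSSZ, SZ)), SSZ)
  [2] S(add(add(SSSZ, SZ), SSZ))
  [3] S(add(S(add(SSZ, SZ)), SSZ))
  [4] S(S(add(add(SSZ, SZ), SSZ)))
  [5] S(S(add(S(add(SZ, SZ)), SSZ)))
  [6] S(S(S(add(add(SZ, SZ), SSZ))))
  [7] S(S(S(add(S(add(Z, SZ)), SSZ))))
  [8] S(S(S(S(add(add(Z, SZ), SSZ)))))
  [9] S(S(S(S(add(SZ, SSZ)))))
  [10] S(S(S(S(S(add(Z, SSZ))))))
  [11] S^7(Z)

Answer: DIFFERENT — A ⇓ SZ, B ⇓ S^7(Z)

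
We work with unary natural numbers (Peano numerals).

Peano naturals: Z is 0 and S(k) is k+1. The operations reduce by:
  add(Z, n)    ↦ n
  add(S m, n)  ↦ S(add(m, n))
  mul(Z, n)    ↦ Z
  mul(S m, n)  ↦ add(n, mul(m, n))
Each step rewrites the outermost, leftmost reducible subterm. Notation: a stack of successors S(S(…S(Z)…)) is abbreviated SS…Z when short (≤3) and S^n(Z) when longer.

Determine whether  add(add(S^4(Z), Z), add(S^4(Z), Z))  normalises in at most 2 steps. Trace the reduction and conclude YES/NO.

Answer: NO — after 2 steps the term is S(add(add(SSSZ, Z), add(S^4(Z), Z))), not yet normal

Reduction:
  start: add(add(S^4(Z), Z), add(S^4(Z), Z))
  step 1: add(S(add(SSSZ, Z)), add(S^4(Z), Z))
  step 2: S(add(add(SSSZ, Z), add(S^4(Z), Z)))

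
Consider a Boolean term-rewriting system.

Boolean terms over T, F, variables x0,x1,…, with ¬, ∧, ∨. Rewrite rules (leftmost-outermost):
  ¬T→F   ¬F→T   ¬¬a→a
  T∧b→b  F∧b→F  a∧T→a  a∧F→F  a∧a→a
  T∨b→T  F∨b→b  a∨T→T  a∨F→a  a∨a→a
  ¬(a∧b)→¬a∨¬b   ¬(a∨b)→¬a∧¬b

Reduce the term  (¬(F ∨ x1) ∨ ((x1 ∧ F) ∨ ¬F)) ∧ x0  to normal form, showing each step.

  start: (¬(F ∨ x1) ∨ ((x1 ∧ F) ∨ ¬F)) ∧ x0
  →1  ((¬F ∧ ¬x1) ∨ ((x1 ∧ F) ∨ ¬F)) ∧ x0
  →2  ((T ∧ ¬x1) ∨ ((x1 ∧ F) ∨ ¬F)) ∧ x0
  →3  (¬x1 ∨ ((x1 ∧ F) ∨ ¬F)) ∧ x0
  →4  (¬x1 ∨ (F ∨ ¬F)) ∧ x0
  →5  (¬x1 ∨ ¬F) ∧ x0
  →6  (¬x1 ∨ T) ∧ x0
  →7  T ∧ x0
  →8  x0

Answer: normal form = x0  (in 8 steps)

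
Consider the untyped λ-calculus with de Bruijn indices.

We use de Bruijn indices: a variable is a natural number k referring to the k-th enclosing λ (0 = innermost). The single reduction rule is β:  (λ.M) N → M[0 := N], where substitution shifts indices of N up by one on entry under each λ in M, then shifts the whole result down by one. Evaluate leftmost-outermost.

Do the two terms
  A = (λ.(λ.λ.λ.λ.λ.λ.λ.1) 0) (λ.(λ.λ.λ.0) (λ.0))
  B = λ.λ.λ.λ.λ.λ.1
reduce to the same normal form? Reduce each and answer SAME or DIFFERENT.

Term A:
  start: (λ.(λ.λ.λ.λ.λ.λ.λ.1) 0) (λ.(λ.λ.λ.0) (λ.0))
  [1] (λ.λ.λ.λ.λ.λ.λ.1) (λ.(λ.λ.λ.0) (λ.0))
  [2] λ.λ.λ.λ.λ.λ.1

Term B:
  start: λ.λ.λ.λ.λ.λ.1

Answer: SAME — A ⇓ λ.λ.λ.λ.λ.λ.1, B ⇓ λ.λ.λ.λ.λ.λ.1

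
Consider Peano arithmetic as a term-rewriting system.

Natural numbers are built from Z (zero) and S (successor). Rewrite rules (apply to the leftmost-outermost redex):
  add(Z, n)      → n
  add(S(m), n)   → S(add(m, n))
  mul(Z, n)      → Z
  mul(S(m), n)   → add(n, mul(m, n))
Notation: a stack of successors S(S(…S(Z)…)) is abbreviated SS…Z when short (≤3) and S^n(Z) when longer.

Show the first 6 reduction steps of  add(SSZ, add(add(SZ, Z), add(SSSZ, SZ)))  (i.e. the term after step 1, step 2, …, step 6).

Answer: after 6 steps: S(S(S(add(Z, add(SSSZ, SZ)))))

Derivation:
  start: add(SSZ, add(add(SZ, Z), add(SSSZ, SZ)))
  →1  S(add(SZ, add(add(SZ, Z), add(SSSZ, SZ))))
  →2  S(S(add(Z, add(add(SZ, Z), add(SSSZ, SZ)))))
  →3  S(S(add(add(SZ, Z), add(SSSZ, SZ))))
  →4  S(S(add(S(add(Z, Z)), add(SSSZ, SZ))))
  →5  S(S(S(add(add(Z, Z), add(SSSZ, SZ)))))
  →6  S(S(S(add(Z, add(SSSZ, SZ)))))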